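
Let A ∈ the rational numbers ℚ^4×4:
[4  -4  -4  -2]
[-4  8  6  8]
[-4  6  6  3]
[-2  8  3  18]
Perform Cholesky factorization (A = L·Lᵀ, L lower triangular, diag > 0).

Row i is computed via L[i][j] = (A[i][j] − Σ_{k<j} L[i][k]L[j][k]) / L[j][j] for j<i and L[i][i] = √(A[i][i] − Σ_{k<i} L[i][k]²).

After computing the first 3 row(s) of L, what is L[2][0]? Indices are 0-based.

L[2][0] = -2

Step 1: L[0][0] = √(4) = 2.
  L[1][0] = (-4) / L[0][0] = -2.
Step 2: L[1][1] = √(4) = 2.
  L[2][0] = (-4) / L[0][0] = -2.
  L[2][1] = (2) / L[1][1] = 1.
Step 3: L[2][2] = √(1) = 1.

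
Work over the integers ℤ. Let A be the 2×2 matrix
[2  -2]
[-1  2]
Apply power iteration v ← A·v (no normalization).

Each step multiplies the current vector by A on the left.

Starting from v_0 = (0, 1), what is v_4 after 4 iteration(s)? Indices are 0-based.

v_4 = (-96, 68)

v_0 = (0, 1).
v_1 = A·v_0 = (-2, 2).
v_2 = A·v_1 = (-8, 6).
v_3 = A·v_2 = (-28, 20).
v_4 = A·v_3 = (-96, 68).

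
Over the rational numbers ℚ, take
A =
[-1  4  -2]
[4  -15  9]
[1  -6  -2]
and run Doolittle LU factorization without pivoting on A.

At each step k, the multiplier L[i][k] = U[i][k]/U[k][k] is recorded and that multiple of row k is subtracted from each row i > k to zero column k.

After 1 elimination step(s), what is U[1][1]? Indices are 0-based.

U[1][1] = 1

k=0: U[0][0]=-1
  eliminate (1,0): mult=-4, new row 1: (0, 1, 1); set L[1][0]=-4
  eliminate (2,0): mult=-1, new row 2: (0, -2, -4); set L[2][0]=-1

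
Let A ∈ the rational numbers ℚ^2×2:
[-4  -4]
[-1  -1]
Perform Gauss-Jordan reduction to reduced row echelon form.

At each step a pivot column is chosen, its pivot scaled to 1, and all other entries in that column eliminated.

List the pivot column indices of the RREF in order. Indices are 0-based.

pivot(0,0)=-4: scale R0 → (1, 1)
  clear (1,0): R1 −= (-1)R0 → (0, 0)
col 1: no nonzero at/below row 1; advance.

pivot columns: 0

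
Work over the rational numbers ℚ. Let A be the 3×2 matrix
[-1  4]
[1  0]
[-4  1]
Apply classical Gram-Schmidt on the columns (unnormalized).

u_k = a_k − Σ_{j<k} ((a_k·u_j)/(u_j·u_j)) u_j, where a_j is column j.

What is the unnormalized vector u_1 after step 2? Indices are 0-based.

Step 1: u_0 = a_0 = (-1, 1, -4).
Step 2: u_1 = a_1 − (-4/9)·u_0 = (32/9, 4/9, -7/9).

u_1 = (32/9, 4/9, -7/9)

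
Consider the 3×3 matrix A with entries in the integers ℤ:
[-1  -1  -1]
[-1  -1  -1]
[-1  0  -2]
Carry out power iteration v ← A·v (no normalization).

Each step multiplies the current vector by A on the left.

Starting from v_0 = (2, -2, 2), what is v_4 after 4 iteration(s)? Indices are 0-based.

v_0 = (2, -2, 2).
v_1 = A·v_0 = (-2, -2, -6).
v_2 = A·v_1 = (10, 10, 14).
v_3 = A·v_2 = (-34, -34, -38).
v_4 = A·v_3 = (106, 106, 110).

v_4 = (106, 106, 110)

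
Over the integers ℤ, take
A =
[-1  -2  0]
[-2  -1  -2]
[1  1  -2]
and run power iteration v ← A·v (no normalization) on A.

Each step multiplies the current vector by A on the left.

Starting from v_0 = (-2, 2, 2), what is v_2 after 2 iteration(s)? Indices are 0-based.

v_0 = (-2, 2, 2).
v_1 = A·v_0 = (-2, -2, -4).
v_2 = A·v_1 = (6, 14, 4).

v_2 = (6, 14, 4)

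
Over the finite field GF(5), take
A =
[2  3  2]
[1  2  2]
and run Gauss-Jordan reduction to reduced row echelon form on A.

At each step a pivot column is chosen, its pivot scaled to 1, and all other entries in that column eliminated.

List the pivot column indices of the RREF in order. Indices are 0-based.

pivot columns: 0, 1

[1] R0 /= 2  ⇒  (1, 4, 1)
     R1 -= 1·R0  ⇒  (0, 3, 1)
[2] R1 /= 3  ⇒  (0, 1, 2)
     R0 -= 4·R1  ⇒  (1, 0, 3)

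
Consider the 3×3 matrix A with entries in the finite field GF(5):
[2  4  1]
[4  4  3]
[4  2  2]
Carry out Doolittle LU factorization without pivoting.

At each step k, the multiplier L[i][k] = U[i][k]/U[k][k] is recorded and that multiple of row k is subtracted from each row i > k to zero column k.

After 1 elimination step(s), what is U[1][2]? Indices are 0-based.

[col 0] pivot 2
  R1 -= 2*R0 → (0, 1, 1)  (L[1][0] := 2)
  R2 -= 2*R0 → (0, 4, 0)  (L[2][0] := 2)

U[1][2] = 1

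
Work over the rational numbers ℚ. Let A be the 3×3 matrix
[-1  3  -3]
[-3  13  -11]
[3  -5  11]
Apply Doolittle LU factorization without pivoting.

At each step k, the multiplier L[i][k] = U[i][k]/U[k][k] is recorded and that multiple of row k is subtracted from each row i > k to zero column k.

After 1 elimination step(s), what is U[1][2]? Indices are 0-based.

U[1][2] = -2

Step 1: pivot at (0,0) is -1.
  row1 ← row1 − (3)·row0  ⇒  L[1][0]=3, U row1=(0, 4, -2)
  row2 ← row2 − (-3)·row0  ⇒  L[2][0]=-3, U row2=(0, 4, 2)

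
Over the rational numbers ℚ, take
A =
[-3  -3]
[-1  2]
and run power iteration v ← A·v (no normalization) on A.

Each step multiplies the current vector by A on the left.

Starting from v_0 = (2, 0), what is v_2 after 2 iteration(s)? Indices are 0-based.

v_2 = (24, 2)

v_0 = (2, 0).
v_1 = A·v_0 = (-6, -2).
v_2 = A·v_1 = (24, 2).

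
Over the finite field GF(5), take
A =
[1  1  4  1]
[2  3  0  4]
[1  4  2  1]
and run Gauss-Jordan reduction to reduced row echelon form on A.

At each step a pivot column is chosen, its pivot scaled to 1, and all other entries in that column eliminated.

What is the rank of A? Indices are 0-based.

step 1: normalize row 0 (÷1) = (1, 1, 4, 1)
  row 1: subtract 2×row0 = (0, 1, 2, 2)
  row 2: subtract 1×row0 = (0, 3, 3, 0)
step 2: normalize row 1 (÷1) = (0, 1, 2, 2)
  row 0: subtract 1×row1 = (1, 0, 2, 4)
  row 2: subtract 3×row1 = (0, 0, 2, 4)
step 3: normalize row 2 (÷2) = (0, 0, 1, 2)
  row 0: subtract 2×row2 = (1, 0, 0, 0)
  row 1: subtract 2×row2 = (0, 1, 0, 3)

rank = 3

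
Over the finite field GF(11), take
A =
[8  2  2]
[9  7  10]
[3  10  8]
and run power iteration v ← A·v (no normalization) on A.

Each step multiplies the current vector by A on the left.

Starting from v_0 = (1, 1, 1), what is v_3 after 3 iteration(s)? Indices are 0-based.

v_0 = (1, 1, 1).
v_1 = A·v_0 = (1, 4, 10).
v_2 = A·v_1 = (3, 5, 2).
v_3 = A·v_2 = (5, 5, 9).

v_3 = (5, 5, 9)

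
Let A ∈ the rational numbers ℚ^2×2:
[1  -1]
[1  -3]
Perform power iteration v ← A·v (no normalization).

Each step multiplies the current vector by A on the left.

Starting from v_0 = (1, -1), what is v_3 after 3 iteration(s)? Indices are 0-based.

v_0 = (1, -1).
v_1 = A·v_0 = (2, 4).
v_2 = A·v_1 = (-2, -10).
v_3 = A·v_2 = (8, 28).

v_3 = (8, 28)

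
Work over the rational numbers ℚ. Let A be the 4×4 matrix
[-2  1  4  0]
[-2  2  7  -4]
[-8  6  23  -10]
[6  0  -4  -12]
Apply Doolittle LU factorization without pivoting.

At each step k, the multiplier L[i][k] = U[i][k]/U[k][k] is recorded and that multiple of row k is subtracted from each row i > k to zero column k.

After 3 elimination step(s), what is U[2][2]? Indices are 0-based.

k=0: U[0][0]=-2
  eliminate (1,0): mult=1, new row 1: (0, 1, 3, -4); set L[1][0]=1
  eliminate (2,0): mult=4, new row 2: (0, 2, 7, -10); set L[2][0]=4
  eliminate (3,0): mult=-3, new row 3: (0, 3, 8, -12); set L[3][0]=-3
k=1: U[1][1]=1
  eliminate (2,1): mult=2, new row 2: (0, 0, 1, -2); set L[2][1]=2
  eliminate (3,1): mult=3, new row 3: (0, 0, -1, 0); set L[3][1]=3
k=2: U[2][2]=1
  eliminate (3,2): mult=-1, new row 3: (0, 0, 0, -2); set L[3][2]=-1

U[2][2] = 1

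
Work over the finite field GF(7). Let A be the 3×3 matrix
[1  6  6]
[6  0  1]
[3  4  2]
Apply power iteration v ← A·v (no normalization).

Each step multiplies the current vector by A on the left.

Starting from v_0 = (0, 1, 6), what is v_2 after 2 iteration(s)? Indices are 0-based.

v_0 = (0, 1, 6).
v_1 = A·v_0 = (0, 6, 2).
v_2 = A·v_1 = (6, 2, 0).

v_2 = (6, 2, 0)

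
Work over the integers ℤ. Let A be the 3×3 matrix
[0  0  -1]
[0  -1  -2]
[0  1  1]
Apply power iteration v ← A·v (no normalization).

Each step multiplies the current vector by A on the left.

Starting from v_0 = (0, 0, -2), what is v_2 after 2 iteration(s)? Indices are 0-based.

v_0 = (0, 0, -2).
v_1 = A·v_0 = (2, 4, -2).
v_2 = A·v_1 = (2, 0, 2).

v_2 = (2, 0, 2)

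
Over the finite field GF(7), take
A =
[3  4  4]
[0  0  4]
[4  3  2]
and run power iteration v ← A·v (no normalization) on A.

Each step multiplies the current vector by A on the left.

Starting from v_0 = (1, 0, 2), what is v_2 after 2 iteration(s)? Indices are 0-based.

v_2 = (6, 4, 0)

v_0 = (1, 0, 2).
v_1 = A·v_0 = (4, 1, 1).
v_2 = A·v_1 = (6, 4, 0).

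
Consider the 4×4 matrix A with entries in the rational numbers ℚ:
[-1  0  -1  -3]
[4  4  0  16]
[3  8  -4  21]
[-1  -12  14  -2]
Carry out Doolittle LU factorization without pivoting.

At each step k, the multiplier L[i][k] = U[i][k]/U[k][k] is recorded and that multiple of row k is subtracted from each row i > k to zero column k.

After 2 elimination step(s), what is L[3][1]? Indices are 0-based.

[col 0] pivot -1
  R1 -= -4*R0 → (0, 4, -4, 4)  (L[1][0] := -4)
  R2 -= -3*R0 → (0, 8, -7, 12)  (L[2][0] := -3)
  R3 -= 1*R0 → (0, -12, 15, 1)  (L[3][0] := 1)
[col 1] pivot 4
  R2 -= 2*R1 → (0, 0, 1, 4)  (L[2][1] := 2)
  R3 -= -3*R1 → (0, 0, 3, 13)  (L[3][1] := -3)

L[3][1] = -3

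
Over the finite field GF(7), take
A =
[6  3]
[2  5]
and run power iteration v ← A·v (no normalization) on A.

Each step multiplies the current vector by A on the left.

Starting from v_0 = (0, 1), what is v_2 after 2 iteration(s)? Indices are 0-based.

v_0 = (0, 1).
v_1 = A·v_0 = (3, 5).
v_2 = A·v_1 = (5, 3).

v_2 = (5, 3)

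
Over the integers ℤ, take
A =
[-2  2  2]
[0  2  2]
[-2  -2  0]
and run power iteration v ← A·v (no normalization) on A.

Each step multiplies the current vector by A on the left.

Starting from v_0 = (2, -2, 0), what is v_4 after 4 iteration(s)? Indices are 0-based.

v_4 = (32, 64, -96)

v_0 = (2, -2, 0).
v_1 = A·v_0 = (-8, -4, 0).
v_2 = A·v_1 = (8, -8, 24).
v_3 = A·v_2 = (16, 32, 0).
v_4 = A·v_3 = (32, 64, -96).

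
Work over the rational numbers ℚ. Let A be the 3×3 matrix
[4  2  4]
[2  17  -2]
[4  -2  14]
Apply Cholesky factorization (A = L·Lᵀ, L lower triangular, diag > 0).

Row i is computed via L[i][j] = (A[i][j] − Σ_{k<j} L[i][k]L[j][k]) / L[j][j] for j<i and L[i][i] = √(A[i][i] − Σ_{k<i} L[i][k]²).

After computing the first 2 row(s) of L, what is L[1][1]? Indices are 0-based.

L[1][1] = 4

Step 1: L[0][0] = √(4) = 2.
  L[1][0] = (2) / L[0][0] = 1.
Step 2: L[1][1] = √(16) = 4.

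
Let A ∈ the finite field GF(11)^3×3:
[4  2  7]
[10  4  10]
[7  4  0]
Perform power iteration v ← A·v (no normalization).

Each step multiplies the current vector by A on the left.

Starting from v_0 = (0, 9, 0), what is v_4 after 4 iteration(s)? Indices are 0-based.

v_0 = (0, 9, 0).
v_1 = A·v_0 = (7, 3, 3).
v_2 = A·v_1 = (0, 2, 6).
v_3 = A·v_2 = (2, 2, 8).
v_4 = A·v_3 = (2, 9, 0).

v_4 = (2, 9, 0)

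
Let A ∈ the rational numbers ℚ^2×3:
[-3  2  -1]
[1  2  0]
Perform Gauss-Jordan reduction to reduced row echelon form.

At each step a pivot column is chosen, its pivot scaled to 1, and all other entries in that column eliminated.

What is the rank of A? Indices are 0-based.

rank = 2

[1] R0 /= -3  ⇒  (1, -2/3, 1/3)
     R1 -= 1·R0  ⇒  (0, 8/3, -1/3)
[2] R1 /= 8/3  ⇒  (0, 1, -1/8)
     R0 -= -2/3·R1  ⇒  (1, 0, 1/4)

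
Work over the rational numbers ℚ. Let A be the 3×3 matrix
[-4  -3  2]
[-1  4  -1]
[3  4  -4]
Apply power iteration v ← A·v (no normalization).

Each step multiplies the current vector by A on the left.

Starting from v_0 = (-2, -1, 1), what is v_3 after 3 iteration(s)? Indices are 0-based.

v_0 = (-2, -1, 1).
v_1 = A·v_0 = (13, -3, -14).
v_2 = A·v_1 = (-71, -11, 83).
v_3 = A·v_2 = (483, -56, -589).

v_3 = (483, -56, -589)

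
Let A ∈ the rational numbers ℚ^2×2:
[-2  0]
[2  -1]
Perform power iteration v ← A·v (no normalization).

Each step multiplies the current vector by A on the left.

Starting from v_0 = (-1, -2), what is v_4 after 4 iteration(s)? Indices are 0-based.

v_0 = (-1, -2).
v_1 = A·v_0 = (2, 0).
v_2 = A·v_1 = (-4, 4).
v_3 = A·v_2 = (8, -12).
v_4 = A·v_3 = (-16, 28).

v_4 = (-16, 28)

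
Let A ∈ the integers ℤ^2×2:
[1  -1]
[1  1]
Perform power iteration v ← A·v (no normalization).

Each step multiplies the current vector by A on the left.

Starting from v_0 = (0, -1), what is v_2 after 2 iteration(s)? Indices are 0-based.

v_0 = (0, -1).
v_1 = A·v_0 = (1, -1).
v_2 = A·v_1 = (2, 0).

v_2 = (2, 0)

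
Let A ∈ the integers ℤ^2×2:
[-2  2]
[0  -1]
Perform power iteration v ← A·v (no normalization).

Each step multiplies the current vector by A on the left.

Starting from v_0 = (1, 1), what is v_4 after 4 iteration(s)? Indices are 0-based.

v_0 = (1, 1).
v_1 = A·v_0 = (0, -1).
v_2 = A·v_1 = (-2, 1).
v_3 = A·v_2 = (6, -1).
v_4 = A·v_3 = (-14, 1).

v_4 = (-14, 1)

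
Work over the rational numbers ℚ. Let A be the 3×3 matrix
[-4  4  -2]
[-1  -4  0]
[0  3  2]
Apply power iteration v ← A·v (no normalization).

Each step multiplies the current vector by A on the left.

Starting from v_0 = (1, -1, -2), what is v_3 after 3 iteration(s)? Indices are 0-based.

v_3 = (-190, -10, -34)

v_0 = (1, -1, -2).
v_1 = A·v_0 = (-4, 3, -7).
v_2 = A·v_1 = (42, -8, -5).
v_3 = A·v_2 = (-190, -10, -34).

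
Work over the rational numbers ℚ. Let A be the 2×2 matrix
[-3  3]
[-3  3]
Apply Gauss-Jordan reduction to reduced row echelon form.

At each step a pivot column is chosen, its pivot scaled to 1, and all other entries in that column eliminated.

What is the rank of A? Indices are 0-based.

rank = 1

pivot(0,0)=-3: scale R0 → (1, -1)
  clear (1,0): R1 −= (-3)R0 → (0, 0)
col 1: no nonzero at/below row 1; advance.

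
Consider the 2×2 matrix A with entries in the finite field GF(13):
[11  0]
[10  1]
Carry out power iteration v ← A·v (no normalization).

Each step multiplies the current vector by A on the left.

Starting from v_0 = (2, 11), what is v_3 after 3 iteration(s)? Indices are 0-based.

v_3 = (10, 6)

v_0 = (2, 11).
v_1 = A·v_0 = (9, 5).
v_2 = A·v_1 = (8, 4).
v_3 = A·v_2 = (10, 6).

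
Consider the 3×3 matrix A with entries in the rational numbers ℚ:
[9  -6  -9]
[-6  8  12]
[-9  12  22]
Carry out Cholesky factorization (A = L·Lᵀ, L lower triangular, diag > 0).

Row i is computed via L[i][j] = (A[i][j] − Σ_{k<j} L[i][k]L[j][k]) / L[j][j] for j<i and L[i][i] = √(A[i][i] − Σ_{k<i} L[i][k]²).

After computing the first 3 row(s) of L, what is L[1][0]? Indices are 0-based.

L[1][0] = -2

Step 1: L[0][0] = √(9) = 3.
  L[1][0] = (-6) / L[0][0] = -2.
Step 2: L[1][1] = √(4) = 2.
  L[2][0] = (-9) / L[0][0] = -3.
  L[2][1] = (6) / L[1][1] = 3.
Step 3: L[2][2] = √(4) = 2.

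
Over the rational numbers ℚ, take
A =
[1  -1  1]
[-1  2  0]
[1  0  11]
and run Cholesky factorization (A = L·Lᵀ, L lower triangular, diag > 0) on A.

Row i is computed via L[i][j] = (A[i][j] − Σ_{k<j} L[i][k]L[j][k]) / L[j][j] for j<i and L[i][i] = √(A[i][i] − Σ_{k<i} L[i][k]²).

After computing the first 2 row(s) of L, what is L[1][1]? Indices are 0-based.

Step 1: L[0][0] = √(1) = 1.
  L[1][0] = (-1) / L[0][0] = -1.
Step 2: L[1][1] = √(1) = 1.

L[1][1] = 1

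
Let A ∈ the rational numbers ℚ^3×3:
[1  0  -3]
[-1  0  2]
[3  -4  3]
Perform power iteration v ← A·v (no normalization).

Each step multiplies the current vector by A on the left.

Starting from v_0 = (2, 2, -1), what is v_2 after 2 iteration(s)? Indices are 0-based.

v_2 = (20, -15, 16)

v_0 = (2, 2, -1).
v_1 = A·v_0 = (5, -4, -5).
v_2 = A·v_1 = (20, -15, 16).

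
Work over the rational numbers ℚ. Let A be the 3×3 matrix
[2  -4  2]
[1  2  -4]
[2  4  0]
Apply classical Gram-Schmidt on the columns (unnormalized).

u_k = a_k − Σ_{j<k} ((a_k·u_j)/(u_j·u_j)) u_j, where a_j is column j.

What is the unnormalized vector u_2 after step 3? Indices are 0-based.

u_2 = (0, -16/5, 8/5)

Step 1: u_0 = a_0 = (2, 1, 2).
Step 2: u_1 = a_1 − (2/9)·u_0 = (-40/9, 16/9, 32/9).
Step 3: u_2 = a_2 − (0)·u_0 − (-9/20)·u_1 = (0, -16/5, 8/5).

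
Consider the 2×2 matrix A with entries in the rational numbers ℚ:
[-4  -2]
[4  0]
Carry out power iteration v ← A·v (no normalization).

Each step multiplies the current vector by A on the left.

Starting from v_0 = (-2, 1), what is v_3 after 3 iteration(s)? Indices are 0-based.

v_0 = (-2, 1).
v_1 = A·v_0 = (6, -8).
v_2 = A·v_1 = (-8, 24).
v_3 = A·v_2 = (-16, -32).

v_3 = (-16, -32)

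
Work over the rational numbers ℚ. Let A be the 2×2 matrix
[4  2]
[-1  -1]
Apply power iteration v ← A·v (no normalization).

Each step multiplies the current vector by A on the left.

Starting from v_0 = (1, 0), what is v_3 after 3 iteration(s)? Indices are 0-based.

v_0 = (1, 0).
v_1 = A·v_0 = (4, -1).
v_2 = A·v_1 = (14, -3).
v_3 = A·v_2 = (50, -11).

v_3 = (50, -11)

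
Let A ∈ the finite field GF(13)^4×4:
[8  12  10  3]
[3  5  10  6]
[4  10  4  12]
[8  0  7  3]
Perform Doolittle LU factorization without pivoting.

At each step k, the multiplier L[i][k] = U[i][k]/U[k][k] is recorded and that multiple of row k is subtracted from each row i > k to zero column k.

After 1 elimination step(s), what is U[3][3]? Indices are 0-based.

k=0: U[0][0]=8
  eliminate (1,0): mult=2, new row 1: (0, 7, 3, 0); set L[1][0]=2
  eliminate (2,0): mult=7, new row 2: (0, 4, 12, 4); set L[2][0]=7
  eliminate (3,0): mult=1, new row 3: (0, 1, 10, 0); set L[3][0]=1

U[3][3] = 0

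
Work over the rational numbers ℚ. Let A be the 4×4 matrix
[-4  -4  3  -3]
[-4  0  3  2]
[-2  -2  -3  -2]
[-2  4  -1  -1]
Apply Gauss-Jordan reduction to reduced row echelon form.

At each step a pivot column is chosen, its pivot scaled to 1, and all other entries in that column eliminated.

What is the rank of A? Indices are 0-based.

rank = 4

pivot(0,0)=-4: scale R0 → (1, 1, -3/4, 3/4)
  clear (1,0): R1 −= (-4)R0 → (0, 4, 0, 5)
  clear (2,0): R2 −= (-2)R0 → (0, 0, -9/2, -1/2)
  clear (3,0): R3 −= (-2)R0 → (0, 6, -5/2, 1/2)
pivot(1,1)=4: scale R1 → (0, 1, 0, 5/4)
  clear (0,1): R0 −= (1)R1 → (1, 0, -3/4, -1/2)
  clear (3,1): R3 −= (6)R1 → (0, 0, -5/2, -7)
pivot(2,2)=-9/2: scale R2 → (0, 0, 1, 1/9)
  clear (0,2): R0 −= (-3/4)R2 → (1, 0, 0, -5/12)
  clear (3,2): R3 −= (-5/2)R2 → (0, 0, 0, -121/18)
pivot(3,3)=-121/18: scale R3 → (0, 0, 0, 1)
  clear (0,3): R0 −= (-5/12)R3 → (1, 0, 0, 0)
  clear (1,3): R1 −= (5/4)R3 → (0, 1, 0, 0)
  clear (2,3): R2 −= (1/9)R3 → (0, 0, 1, 0)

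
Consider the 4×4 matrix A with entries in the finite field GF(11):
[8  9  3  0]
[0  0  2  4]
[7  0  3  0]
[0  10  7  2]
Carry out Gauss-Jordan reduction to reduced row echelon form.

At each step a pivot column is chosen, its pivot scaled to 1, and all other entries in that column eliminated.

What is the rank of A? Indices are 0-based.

step 1: normalize row 0 (÷8) = (1, 8, 10, 0)
  row 2: subtract 7×row0 = (0, 10, 10, 0)
step 2: exchange rows 1,2
step 2: normalize row 1 (÷10) = (0, 1, 1, 0)
  row 0: subtract 8×row1 = (1, 0, 2, 0)
  row 3: subtract 10×row1 = (0, 0, 8, 2)
step 3: normalize row 2 (÷2) = (0, 0, 1, 2)
  row 0: subtract 2×row2 = (1, 0, 0, 7)
  row 1: subtract 1×row2 = (0, 1, 0, 9)
  row 3: subtract 8×row2 = (0, 0, 0, 8)
step 4: normalize row 3 (÷8) = (0, 0, 0, 1)
  row 0: subtract 7×row3 = (1, 0, 0, 0)
  row 1: subtract 9×row3 = (0, 1, 0, 0)
  row 2: subtract 2×row3 = (0, 0, 1, 0)

rank = 4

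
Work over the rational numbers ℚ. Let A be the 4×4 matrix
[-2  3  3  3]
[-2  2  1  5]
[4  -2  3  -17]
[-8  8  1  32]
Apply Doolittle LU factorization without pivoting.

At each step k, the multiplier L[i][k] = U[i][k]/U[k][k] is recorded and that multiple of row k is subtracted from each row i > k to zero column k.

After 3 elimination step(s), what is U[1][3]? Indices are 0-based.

U[1][3] = 2

Step 1: pivot at (0,0) is -2.
  row1 ← row1 − (1)·row0  ⇒  L[1][0]=1, U row1=(0, -1, -2, 2)
  row2 ← row2 − (-2)·row0  ⇒  L[2][0]=-2, U row2=(0, 4, 9, -11)
  row3 ← row3 − (4)·row0  ⇒  L[3][0]=4, U row3=(0, -4, -11, 20)
Step 2: pivot at (1,1) is -1.
  row2 ← row2 − (-4)·row1  ⇒  L[2][1]=-4, U row2=(0, 0, 1, -3)
  row3 ← row3 − (4)·row1  ⇒  L[3][1]=4, U row3=(0, 0, -3, 12)
Step 3: pivot at (2,2) is 1.
  row3 ← row3 − (-3)·row2  ⇒  L[3][2]=-3, U row3=(0, 0, 0, 3)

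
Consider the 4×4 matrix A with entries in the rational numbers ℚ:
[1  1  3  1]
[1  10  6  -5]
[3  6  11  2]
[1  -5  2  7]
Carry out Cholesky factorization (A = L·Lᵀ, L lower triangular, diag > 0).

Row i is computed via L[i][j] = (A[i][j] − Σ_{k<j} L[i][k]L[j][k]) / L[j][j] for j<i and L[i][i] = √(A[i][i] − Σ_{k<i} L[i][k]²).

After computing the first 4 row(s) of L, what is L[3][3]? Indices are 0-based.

Step 1: L[0][0] = √(1) = 1.
  L[1][0] = (1) / L[0][0] = 1.
Step 2: L[1][1] = √(9) = 3.
  L[2][0] = (3) / L[0][0] = 3.
  L[2][1] = (3) / L[1][1] = 1.
Step 3: L[2][2] = √(1) = 1.
  L[3][0] = (1) / L[0][0] = 1.
  L[3][1] = (-6) / L[1][1] = -2.
  L[3][2] = (1) / L[2][2] = 1.
Step 4: L[3][3] = √(1) = 1.

L[3][3] = 1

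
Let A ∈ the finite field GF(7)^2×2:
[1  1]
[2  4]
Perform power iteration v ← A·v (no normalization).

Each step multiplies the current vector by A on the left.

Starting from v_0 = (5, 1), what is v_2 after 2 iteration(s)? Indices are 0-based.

v_2 = (6, 5)

v_0 = (5, 1).
v_1 = A·v_0 = (6, 0).
v_2 = A·v_1 = (6, 5).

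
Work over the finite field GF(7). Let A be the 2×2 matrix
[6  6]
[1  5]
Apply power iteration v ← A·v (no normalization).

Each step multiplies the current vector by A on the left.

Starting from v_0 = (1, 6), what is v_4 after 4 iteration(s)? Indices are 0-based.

v_0 = (1, 6).
v_1 = A·v_0 = (0, 3).
v_2 = A·v_1 = (4, 1).
v_3 = A·v_2 = (2, 2).
v_4 = A·v_3 = (3, 5).

v_4 = (3, 5)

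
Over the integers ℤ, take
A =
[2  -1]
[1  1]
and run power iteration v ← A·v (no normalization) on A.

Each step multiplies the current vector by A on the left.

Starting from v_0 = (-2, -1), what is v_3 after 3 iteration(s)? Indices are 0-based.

v_3 = (0, -9)

v_0 = (-2, -1).
v_1 = A·v_0 = (-3, -3).
v_2 = A·v_1 = (-3, -6).
v_3 = A·v_2 = (0, -9).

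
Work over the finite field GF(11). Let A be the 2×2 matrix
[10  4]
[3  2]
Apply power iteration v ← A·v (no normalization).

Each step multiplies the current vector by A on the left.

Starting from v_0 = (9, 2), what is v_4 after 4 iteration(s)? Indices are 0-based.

v_0 = (9, 2).
v_1 = A·v_0 = (10, 9).
v_2 = A·v_1 = (4, 4).
v_3 = A·v_2 = (1, 9).
v_4 = A·v_3 = (2, 10).

v_4 = (2, 10)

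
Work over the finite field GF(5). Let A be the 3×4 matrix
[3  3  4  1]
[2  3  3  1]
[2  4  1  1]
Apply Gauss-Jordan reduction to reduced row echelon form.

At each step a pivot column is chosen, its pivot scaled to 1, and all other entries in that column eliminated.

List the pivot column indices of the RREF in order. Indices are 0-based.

step 1: normalize row 0 (÷3) = (1, 1, 3, 2)
  row 1: subtract 2×row0 = (0, 1, 2, 2)
  row 2: subtract 2×row0 = (0, 2, 0, 2)
step 2: normalize row 1 (÷1) = (0, 1, 2, 2)
  row 0: subtract 1×row1 = (1, 0, 1, 0)
  row 2: subtract 2×row1 = (0, 0, 1, 3)
step 3: normalize row 2 (÷1) = (0, 0, 1, 3)
  row 0: subtract 1×row2 = (1, 0, 0, 2)
  row 1: subtract 2×row2 = (0, 1, 0, 1)

pivot columns: 0, 1, 2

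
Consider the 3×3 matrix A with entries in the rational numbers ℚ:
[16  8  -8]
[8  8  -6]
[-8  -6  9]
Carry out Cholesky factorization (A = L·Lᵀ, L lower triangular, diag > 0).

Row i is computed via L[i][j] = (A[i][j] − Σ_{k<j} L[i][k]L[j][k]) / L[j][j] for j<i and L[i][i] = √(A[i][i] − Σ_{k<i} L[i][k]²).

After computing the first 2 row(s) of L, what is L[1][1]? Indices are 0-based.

Step 1: L[0][0] = √(16) = 4.
  L[1][0] = (8) / L[0][0] = 2.
Step 2: L[1][1] = √(4) = 2.

L[1][1] = 2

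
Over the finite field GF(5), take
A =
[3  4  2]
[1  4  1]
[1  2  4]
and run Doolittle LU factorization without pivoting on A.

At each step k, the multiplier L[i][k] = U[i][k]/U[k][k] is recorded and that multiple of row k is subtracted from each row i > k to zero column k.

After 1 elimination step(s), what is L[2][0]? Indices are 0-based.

k=0: U[0][0]=3
  eliminate (1,0): mult=2, new row 1: (0, 1, 2); set L[1][0]=2
  eliminate (2,0): mult=2, new row 2: (0, 4, 0); set L[2][0]=2

L[2][0] = 2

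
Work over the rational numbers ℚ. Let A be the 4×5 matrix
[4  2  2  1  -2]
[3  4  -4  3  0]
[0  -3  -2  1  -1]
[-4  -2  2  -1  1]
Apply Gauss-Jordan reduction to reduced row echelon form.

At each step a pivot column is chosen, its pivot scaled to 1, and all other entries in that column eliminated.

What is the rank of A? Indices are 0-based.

rank = 4

pivot(0,0)=4: scale R0 → (1, 1/2, 1/2, 1/4, -1/2)
  clear (1,0): R1 −= (3)R0 → (0, 5/2, -11/2, 9/4, 3/2)
  clear (3,0): R3 −= (-4)R0 → (0, 0, 4, 0, -1)
pivot(1,1)=5/2: scale R1 → (0, 1, -11/5, 9/10, 3/5)
  clear (0,1): R0 −= (1/2)R1 → (1, 0, 8/5, -1/5, -4/5)
  clear (2,1): R2 −= (-3)R1 → (0, 0, -43/5, 37/10, 4/5)
pivot(2,2)=-43/5: scale R2 → (0, 0, 1, -37/86, -4/43)
  clear (0,2): R0 −= (8/5)R2 → (1, 0, 0, 21/43, -28/43)
  clear (1,2): R1 −= (-11/5)R2 → (0, 1, 0, -2/43, 17/43)
  clear (3,2): R3 −= (4)R2 → (0, 0, 0, 74/43, -27/43)
pivot(3,3)=74/43: scale R3 → (0, 0, 0, 1, -27/74)
  clear (0,3): R0 −= (21/43)R3 → (1, 0, 0, 0, -35/74)
  clear (1,3): R1 −= (-2/43)R3 → (0, 1, 0, 0, 14/37)
  clear (2,3): R2 −= (-37/86)R3 → (0, 0, 1, 0, -1/4)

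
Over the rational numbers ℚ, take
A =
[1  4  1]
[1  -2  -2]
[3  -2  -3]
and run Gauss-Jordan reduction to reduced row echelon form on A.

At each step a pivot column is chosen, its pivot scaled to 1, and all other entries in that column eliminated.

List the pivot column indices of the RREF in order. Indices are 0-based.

pivot columns: 0, 1, 2

[1] R0 /= 1  ⇒  (1, 4, 1)
     R1 -= 1·R0  ⇒  (0, -6, -3)
     R2 -= 3·R0  ⇒  (0, -14, -6)
[2] R1 /= -6  ⇒  (0, 1, 1/2)
     R0 -= 4·R1  ⇒  (1, 0, -1)
     R2 -= -14·R1  ⇒  (0, 0, 1)
[3] R2 /= 1  ⇒  (0, 0, 1)
     R0 -= -1·R2  ⇒  (1, 0, 0)
     R1 -= 1/2·R2  ⇒  (0, 1, 0)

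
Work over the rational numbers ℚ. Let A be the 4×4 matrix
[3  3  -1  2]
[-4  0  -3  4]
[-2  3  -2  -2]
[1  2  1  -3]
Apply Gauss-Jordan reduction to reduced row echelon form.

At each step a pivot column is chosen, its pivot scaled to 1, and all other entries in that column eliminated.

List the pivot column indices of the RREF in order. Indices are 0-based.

pivot columns: 0, 1, 2, 3

step 1: normalize row 0 (÷3) = (1, 1, -1/3, 2/3)
  row 1: subtract -4×row0 = (0, 4, -13/3, 20/3)
  row 2: subtract -2×row0 = (0, 5, -8/3, -2/3)
  row 3: subtract 1×row0 = (0, 1, 4/3, -11/3)
step 2: normalize row 1 (÷4) = (0, 1, -13/12, 5/3)
  row 0: subtract 1×row1 = (1, 0, 3/4, -1)
  row 2: subtract 5×row1 = (0, 0, 11/4, -9)
  row 3: subtract 1×row1 = (0, 0, 29/12, -16/3)
step 3: normalize row 2 (÷11/4) = (0, 0, 1, -36/11)
  row 0: subtract 3/4×row2 = (1, 0, 0, 16/11)
  row 1: subtract -13/12×row2 = (0, 1, 0, -62/33)
  row 3: subtract 29/12×row2 = (0, 0, 0, 85/33)
step 4: normalize row 3 (÷85/33) = (0, 0, 0, 1)
  row 0: subtract 16/11×row3 = (1, 0, 0, 0)
  row 1: subtract -62/33×row3 = (0, 1, 0, 0)
  row 2: subtract -36/11×row3 = (0, 0, 1, 0)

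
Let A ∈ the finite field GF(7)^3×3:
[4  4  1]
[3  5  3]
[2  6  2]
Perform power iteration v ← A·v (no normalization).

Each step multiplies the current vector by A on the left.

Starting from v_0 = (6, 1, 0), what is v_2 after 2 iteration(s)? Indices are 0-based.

v_0 = (6, 1, 0).
v_1 = A·v_0 = (0, 2, 4).
v_2 = A·v_1 = (5, 1, 6).

v_2 = (5, 1, 6)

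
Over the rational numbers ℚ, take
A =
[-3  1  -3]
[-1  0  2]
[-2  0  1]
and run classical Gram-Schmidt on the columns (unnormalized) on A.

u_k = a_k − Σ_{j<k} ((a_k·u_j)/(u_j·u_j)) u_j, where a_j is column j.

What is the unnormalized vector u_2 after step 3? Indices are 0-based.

u_2 = (0, 6/5, -3/5)

Step 1: u_0 = a_0 = (-3, -1, -2).
Step 2: u_1 = a_1 − (-3/14)·u_0 = (5/14, -3/14, -3/7).
Step 3: u_2 = a_2 − (5/14)·u_0 − (-27/5)·u_1 = (0, 6/5, -3/5).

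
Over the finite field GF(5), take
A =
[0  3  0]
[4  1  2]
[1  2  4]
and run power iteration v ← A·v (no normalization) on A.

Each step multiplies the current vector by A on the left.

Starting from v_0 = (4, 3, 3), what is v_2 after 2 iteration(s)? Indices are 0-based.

v_2 = (0, 0, 2)

v_0 = (4, 3, 3).
v_1 = A·v_0 = (4, 0, 2).
v_2 = A·v_1 = (0, 0, 2).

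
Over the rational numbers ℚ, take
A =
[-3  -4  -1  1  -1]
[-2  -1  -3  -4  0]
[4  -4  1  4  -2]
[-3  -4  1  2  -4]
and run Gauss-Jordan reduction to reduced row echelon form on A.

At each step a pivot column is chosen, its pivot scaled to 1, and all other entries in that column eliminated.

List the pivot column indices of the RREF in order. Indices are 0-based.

step 1: normalize row 0 (÷-3) = (1, 4/3, 1/3, -1/3, 1/3)
  row 1: subtract -2×row0 = (0, 5/3, -7/3, -14/3, 2/3)
  row 2: subtract 4×row0 = (0, -28/3, -1/3, 16/3, -10/3)
  row 3: subtract -3×row0 = (0, 0, 2, 1, -3)
step 2: normalize row 1 (÷5/3) = (0, 1, -7/5, -14/5, 2/5)
  row 0: subtract 4/3×row1 = (1, 0, 11/5, 17/5, -1/5)
  row 2: subtract -28/3×row1 = (0, 0, -67/5, -104/5, 2/5)
step 3: normalize row 2 (÷-67/5) = (0, 0, 1, 104/67, -2/67)
  row 0: subtract 11/5×row2 = (1, 0, 0, -1/67, -9/67)
  row 1: subtract -7/5×row2 = (0, 1, 0, -42/67, 24/67)
  row 3: subtract 2×row2 = (0, 0, 0, -141/67, -197/67)
step 4: normalize row 3 (÷-141/67) = (0, 0, 0, 1, 197/141)
  row 0: subtract -1/67×row3 = (1, 0, 0, 0, -16/141)
  row 1: subtract -42/67×row3 = (0, 1, 0, 0, 58/47)
  row 2: subtract 104/67×row3 = (0, 0, 1, 0, -310/141)

pivot columns: 0, 1, 2, 3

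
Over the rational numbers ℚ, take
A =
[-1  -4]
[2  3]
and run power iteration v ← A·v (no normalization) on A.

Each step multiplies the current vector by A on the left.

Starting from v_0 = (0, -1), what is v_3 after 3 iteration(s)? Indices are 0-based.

v_0 = (0, -1).
v_1 = A·v_0 = (4, -3).
v_2 = A·v_1 = (8, -1).
v_3 = A·v_2 = (-4, 13).

v_3 = (-4, 13)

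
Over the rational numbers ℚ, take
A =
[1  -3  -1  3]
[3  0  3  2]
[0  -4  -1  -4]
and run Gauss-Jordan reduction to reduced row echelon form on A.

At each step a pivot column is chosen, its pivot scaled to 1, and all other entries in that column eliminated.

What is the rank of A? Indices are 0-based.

step 1: normalize row 0 (÷1) = (1, -3, -1, 3)
  row 1: subtract 3×row0 = (0, 9, 6, -7)
step 2: normalize row 1 (÷9) = (0, 1, 2/3, -7/9)
  row 0: subtract -3×row1 = (1, 0, 1, 2/3)
  row 2: subtract -4×row1 = (0, 0, 5/3, -64/9)
step 3: normalize row 2 (÷5/3) = (0, 0, 1, -64/15)
  row 0: subtract 1×row2 = (1, 0, 0, 74/15)
  row 1: subtract 2/3×row2 = (0, 1, 0, 31/15)

rank = 3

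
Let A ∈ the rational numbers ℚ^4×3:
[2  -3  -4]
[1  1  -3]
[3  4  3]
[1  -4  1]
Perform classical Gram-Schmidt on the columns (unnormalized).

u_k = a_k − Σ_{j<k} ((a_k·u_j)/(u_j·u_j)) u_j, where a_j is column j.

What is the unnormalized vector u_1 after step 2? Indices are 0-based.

Step 1: u_0 = a_0 = (2, 1, 3, 1).
Step 2: u_1 = a_1 − (1/5)·u_0 = (-17/5, 4/5, 17/5, -21/5).

u_1 = (-17/5, 4/5, 17/5, -21/5)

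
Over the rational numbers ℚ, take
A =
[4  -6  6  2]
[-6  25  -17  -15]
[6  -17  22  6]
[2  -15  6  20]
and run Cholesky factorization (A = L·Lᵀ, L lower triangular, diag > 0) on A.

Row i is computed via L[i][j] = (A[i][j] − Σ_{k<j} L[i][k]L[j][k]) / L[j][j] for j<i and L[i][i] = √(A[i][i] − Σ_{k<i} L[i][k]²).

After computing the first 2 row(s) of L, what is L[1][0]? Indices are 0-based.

Step 1: L[0][0] = √(4) = 2.
  L[1][0] = (-6) / L[0][0] = -3.
Step 2: L[1][1] = √(16) = 4.

L[1][0] = -3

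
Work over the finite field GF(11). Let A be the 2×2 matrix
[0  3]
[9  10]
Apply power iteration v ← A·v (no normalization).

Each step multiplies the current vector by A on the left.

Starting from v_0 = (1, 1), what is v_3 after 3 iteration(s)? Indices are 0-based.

v_3 = (2, 10)

v_0 = (1, 1).
v_1 = A·v_0 = (3, 8).
v_2 = A·v_1 = (2, 8).
v_3 = A·v_2 = (2, 10).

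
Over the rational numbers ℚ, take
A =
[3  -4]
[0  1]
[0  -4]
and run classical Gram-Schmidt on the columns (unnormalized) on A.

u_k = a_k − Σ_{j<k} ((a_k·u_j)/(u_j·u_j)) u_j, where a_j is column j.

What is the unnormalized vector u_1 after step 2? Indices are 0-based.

u_1 = (0, 1, -4)

Step 1: u_0 = a_0 = (3, 0, 0).
Step 2: u_1 = a_1 − (-4/3)·u_0 = (0, 1, -4).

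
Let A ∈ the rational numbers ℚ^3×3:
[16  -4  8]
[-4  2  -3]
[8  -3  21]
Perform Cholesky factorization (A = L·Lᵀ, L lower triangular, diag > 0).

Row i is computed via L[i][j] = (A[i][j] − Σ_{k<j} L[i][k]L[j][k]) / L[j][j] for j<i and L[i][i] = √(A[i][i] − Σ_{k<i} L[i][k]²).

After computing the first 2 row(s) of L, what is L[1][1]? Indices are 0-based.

L[1][1] = 1

Step 1: L[0][0] = √(16) = 4.
  L[1][0] = (-4) / L[0][0] = -1.
Step 2: L[1][1] = √(1) = 1.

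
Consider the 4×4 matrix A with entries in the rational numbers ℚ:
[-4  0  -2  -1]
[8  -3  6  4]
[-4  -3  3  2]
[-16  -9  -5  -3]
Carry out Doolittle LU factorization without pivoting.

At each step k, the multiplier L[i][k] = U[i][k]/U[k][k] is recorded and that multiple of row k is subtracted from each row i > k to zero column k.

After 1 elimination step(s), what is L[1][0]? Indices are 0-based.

[col 0] pivot -4
  R1 -= -2*R0 → (0, -3, 2, 2)  (L[1][0] := -2)
  R2 -= 1*R0 → (0, -3, 5, 3)  (L[2][0] := 1)
  R3 -= 4*R0 → (0, -9, 3, 1)  (L[3][0] := 4)

L[1][0] = -2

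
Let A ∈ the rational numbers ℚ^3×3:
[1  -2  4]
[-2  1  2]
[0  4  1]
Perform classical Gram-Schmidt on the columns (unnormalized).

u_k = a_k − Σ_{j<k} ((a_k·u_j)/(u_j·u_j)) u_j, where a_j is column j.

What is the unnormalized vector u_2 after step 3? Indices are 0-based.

u_2 = (344/89, 172/89, 129/89)

Step 1: u_0 = a_0 = (1, -2, 0).
Step 2: u_1 = a_1 − (-4/5)·u_0 = (-6/5, -3/5, 4).
Step 3: u_2 = a_2 − (0)·u_0 − (-10/89)·u_1 = (344/89, 172/89, 129/89).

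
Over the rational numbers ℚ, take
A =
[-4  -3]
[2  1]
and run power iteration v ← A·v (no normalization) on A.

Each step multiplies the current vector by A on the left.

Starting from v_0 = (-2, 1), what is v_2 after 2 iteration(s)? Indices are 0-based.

v_2 = (-11, 7)

v_0 = (-2, 1).
v_1 = A·v_0 = (5, -3).
v_2 = A·v_1 = (-11, 7).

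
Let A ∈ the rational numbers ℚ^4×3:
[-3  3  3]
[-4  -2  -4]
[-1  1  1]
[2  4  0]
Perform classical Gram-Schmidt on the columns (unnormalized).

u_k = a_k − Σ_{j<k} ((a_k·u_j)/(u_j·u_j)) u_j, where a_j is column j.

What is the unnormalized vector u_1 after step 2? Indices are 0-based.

Step 1: u_0 = a_0 = (-3, -4, -1, 2).
Step 2: u_1 = a_1 − (1/5)·u_0 = (18/5, -6/5, 6/5, 18/5).

u_1 = (18/5, -6/5, 6/5, 18/5)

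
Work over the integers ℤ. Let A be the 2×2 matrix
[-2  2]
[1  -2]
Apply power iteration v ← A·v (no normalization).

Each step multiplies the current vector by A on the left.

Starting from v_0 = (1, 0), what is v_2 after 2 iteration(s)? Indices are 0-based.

v_0 = (1, 0).
v_1 = A·v_0 = (-2, 1).
v_2 = A·v_1 = (6, -4).

v_2 = (6, -4)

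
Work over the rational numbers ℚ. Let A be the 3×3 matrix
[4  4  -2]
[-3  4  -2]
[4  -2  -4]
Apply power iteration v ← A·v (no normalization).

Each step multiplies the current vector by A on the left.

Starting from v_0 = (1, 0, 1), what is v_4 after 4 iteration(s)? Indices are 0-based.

v_0 = (1, 0, 1).
v_1 = A·v_0 = (2, -5, 0).
v_2 = A·v_1 = (-12, -26, 18).
v_3 = A·v_2 = (-188, -104, -68).
v_4 = A·v_3 = (-1032, 284, -272).

v_4 = (-1032, 284, -272)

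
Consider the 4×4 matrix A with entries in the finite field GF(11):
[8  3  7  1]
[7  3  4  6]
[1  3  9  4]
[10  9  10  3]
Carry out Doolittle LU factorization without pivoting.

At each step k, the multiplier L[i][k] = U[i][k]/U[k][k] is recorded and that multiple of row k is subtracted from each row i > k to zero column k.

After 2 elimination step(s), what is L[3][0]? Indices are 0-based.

[col 0] pivot 8
  R1 -= 5*R0 → (0, 10, 2, 1)  (L[1][0] := 5)
  R2 -= 7*R0 → (0, 4, 4, 8)  (L[2][0] := 7)
  R3 -= 4*R0 → (0, 8, 4, 10)  (L[3][0] := 4)
[col 1] pivot 10
  R2 -= 7*R1 → (0, 0, 1, 1)  (L[2][1] := 7)
  R3 -= 3*R1 → (0, 0, 9, 7)  (L[3][1] := 3)

L[3][0] = 4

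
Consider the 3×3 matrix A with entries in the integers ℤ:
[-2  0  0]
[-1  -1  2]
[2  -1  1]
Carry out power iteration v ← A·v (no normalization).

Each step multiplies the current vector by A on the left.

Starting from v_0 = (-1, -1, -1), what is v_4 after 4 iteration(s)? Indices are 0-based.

v_4 = (-16, -22, 2)

v_0 = (-1, -1, -1).
v_1 = A·v_0 = (2, 0, -2).
v_2 = A·v_1 = (-4, -6, 2).
v_3 = A·v_2 = (8, 14, 0).
v_4 = A·v_3 = (-16, -22, 2).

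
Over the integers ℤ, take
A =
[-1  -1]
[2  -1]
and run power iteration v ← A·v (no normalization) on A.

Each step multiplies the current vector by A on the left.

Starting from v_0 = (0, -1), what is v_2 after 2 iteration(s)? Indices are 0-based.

v_0 = (0, -1).
v_1 = A·v_0 = (1, 1).
v_2 = A·v_1 = (-2, 1).

v_2 = (-2, 1)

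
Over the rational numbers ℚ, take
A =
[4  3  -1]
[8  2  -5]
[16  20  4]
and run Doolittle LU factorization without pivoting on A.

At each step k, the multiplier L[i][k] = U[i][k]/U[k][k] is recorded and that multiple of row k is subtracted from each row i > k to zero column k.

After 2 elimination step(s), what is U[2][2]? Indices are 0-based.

U[2][2] = 2

k=0: U[0][0]=4
  eliminate (1,0): mult=2, new row 1: (0, -4, -3); set L[1][0]=2
  eliminate (2,0): mult=4, new row 2: (0, 8, 8); set L[2][0]=4
k=1: U[1][1]=-4
  eliminate (2,1): mult=-2, new row 2: (0, 0, 2); set L[2][1]=-2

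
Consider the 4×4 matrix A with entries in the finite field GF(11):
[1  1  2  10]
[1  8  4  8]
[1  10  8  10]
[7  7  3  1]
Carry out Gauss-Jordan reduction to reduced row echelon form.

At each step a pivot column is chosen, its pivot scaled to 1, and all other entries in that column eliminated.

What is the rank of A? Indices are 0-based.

pivot(0,0)=1: scale R0 → (1, 1, 2, 10)
  clear (1,0): R1 −= (1)R0 → (0, 7, 2, 9)
  clear (2,0): R2 −= (1)R0 → (0, 9, 6, 0)
  clear (3,0): R3 −= (7)R0 → (0, 0, 0, 8)
pivot(1,1)=7: scale R1 → (0, 1, 5, 6)
  clear (0,1): R0 −= (1)R1 → (1, 0, 8, 4)
  clear (2,1): R2 −= (9)R1 → (0, 0, 5, 1)
pivot(2,2)=5: scale R2 → (0, 0, 1, 9)
  clear (0,2): R0 −= (8)R2 → (1, 0, 0, 9)
  clear (1,2): R1 −= (5)R2 → (0, 1, 0, 5)
pivot(3,3)=8: scale R3 → (0, 0, 0, 1)
  clear (0,3): R0 −= (9)R3 → (1, 0, 0, 0)
  clear (1,3): R1 −= (5)R3 → (0, 1, 0, 0)
  clear (2,3): R2 −= (9)R3 → (0, 0, 1, 0)

rank = 4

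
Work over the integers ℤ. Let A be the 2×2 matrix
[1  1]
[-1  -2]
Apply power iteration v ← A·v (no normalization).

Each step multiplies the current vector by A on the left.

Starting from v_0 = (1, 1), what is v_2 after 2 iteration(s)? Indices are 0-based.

v_0 = (1, 1).
v_1 = A·v_0 = (2, -3).
v_2 = A·v_1 = (-1, 4).

v_2 = (-1, 4)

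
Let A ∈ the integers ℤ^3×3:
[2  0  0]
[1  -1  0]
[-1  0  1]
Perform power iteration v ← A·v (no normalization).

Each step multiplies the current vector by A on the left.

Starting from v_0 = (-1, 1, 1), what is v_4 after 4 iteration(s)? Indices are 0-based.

v_0 = (-1, 1, 1).
v_1 = A·v_0 = (-2, -2, 2).
v_2 = A·v_1 = (-4, 0, 4).
v_3 = A·v_2 = (-8, -4, 8).
v_4 = A·v_3 = (-16, -4, 16).

v_4 = (-16, -4, 16)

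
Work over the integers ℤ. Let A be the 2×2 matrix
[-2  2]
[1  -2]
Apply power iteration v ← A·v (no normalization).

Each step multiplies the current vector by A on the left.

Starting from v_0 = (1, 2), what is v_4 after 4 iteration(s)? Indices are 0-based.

v_4 = (-124, 88)

v_0 = (1, 2).
v_1 = A·v_0 = (2, -3).
v_2 = A·v_1 = (-10, 8).
v_3 = A·v_2 = (36, -26).
v_4 = A·v_3 = (-124, 88).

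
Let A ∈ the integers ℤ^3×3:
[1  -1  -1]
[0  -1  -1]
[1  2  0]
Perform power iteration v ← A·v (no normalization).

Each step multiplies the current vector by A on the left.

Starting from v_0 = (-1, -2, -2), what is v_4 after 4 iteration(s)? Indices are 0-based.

v_0 = (-1, -2, -2).
v_1 = A·v_0 = (3, 4, -5).
v_2 = A·v_1 = (4, 1, 11).
v_3 = A·v_2 = (-8, -12, 6).
v_4 = A·v_3 = (-2, 6, -32).

v_4 = (-2, 6, -32)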